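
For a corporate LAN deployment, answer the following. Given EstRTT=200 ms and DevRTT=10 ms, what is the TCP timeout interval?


Given: EstRTT = 200 ms, DevRTT = 10 ms
Timeout = EstRTT + 4 * DevRTT
4 * DevRTT = 4 * 10 = 40
Timeout = 200 + 40 = 240 ms

240


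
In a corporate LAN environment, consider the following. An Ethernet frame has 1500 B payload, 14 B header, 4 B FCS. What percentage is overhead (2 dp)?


Given: payload = 1500 B, header = 14 B, trailer = 4 B
Overhead bytes = header + trailer = 14 + 4 = 18
Total frame = payload + overhead = 1500 + 18 = 1518
Overhead % = 18 / 1518 * 100 = 1.1858% -> 1.19% (2 dp)

1.19


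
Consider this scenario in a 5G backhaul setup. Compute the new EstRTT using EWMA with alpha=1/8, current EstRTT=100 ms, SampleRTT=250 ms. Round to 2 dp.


Given: EstRTT = 100 ms, SampleRTT = 250 ms, alpha = 1/8
New EstRTT = (1 - alpha) * EstRTT + alpha * SampleRTT
(7/8) * 100 = 87.5
(1/8) * 250 = 31.25
New EstRTT = 87.5 + 31.25 = 118.75 ms -> 118.75 ms (2 dp)

118.75


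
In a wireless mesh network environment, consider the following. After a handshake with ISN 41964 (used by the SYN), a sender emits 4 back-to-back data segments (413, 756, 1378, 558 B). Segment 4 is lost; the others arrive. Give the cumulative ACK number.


SYN uses sequence number 41964; first data byte = ISN + 1 = 41965.
Segment 1: SEQ = 41965, len = 413 B, covers [41965, 42377]
Segment 2: SEQ = 42378, len = 756 B, covers [42378, 43133]
Segment 3: SEQ = 43134, len = 1378 B, covers [43134, 44511]
Segment 4: SEQ = 44512, len = 558 B, covers [44512, 45069] [LOST]
In-order data received: bytes [41965, 44511] (segments 1..3).
Segment 4 missing -> gap begins at byte 44512.
Cumulative ACK = next expected in-order byte = 41965 + 413 + 756 + 1378 = 44512

44512


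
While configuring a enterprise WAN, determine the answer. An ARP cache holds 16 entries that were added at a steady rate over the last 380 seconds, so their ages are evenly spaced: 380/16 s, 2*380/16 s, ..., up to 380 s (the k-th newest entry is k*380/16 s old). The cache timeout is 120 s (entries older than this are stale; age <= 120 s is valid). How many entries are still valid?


Ages are k * 380/16 s for k = 1..16 (spacing = 23.7500 s).
Entry k is valid iff k * 380/16 <= 120 iff k <= 16 * 120 / 380 = 5.0526
n_valid = floor(5.0526) = 5
(n_stale = 16 - 5 = 11)

5


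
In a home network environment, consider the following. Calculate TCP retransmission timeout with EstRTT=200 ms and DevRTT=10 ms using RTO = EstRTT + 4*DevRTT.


Given: EstRTT = 200 ms, DevRTT = 10 ms
Timeout = EstRTT + 4 * DevRTT
4 * DevRTT = 4 * 10 = 40
Timeout = 200 + 40 = 240 ms

240


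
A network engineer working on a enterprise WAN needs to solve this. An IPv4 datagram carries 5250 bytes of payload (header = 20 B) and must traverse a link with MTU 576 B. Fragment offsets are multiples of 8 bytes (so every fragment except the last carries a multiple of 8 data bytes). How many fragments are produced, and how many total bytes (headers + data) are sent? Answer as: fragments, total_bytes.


Max data per non-final fragment = floor((MTU - header)/8)*8 = floor((576 - 20)/8)*8 = floor(556/8)*8 = 552 B
Final fragment needs no 8-byte alignment: it can carry up to MTU - header = 556 B
Non-final fragments needed = ceil((payload - 556) / 552) = ceil(4694/552) = ceil(8.5036) = 9
Number of fragments = 9 + 1 = 10
Fragment sizes (data): 9 * 552 B + 282 B (last, 282 <= 556 OK)
Total bytes sent = payload + n_frags * header = 5250 + 10*20 = 5250 + 200 = 5450 B

10, 5450


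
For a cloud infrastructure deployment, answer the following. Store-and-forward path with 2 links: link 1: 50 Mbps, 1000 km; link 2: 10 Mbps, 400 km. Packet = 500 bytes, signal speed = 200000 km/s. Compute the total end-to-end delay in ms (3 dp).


Packet = 500 bytes = 4000 bits. Store-and-forward: sum (t_trans + t_prop) per link.
Link 1: t_trans = 4000/(50*10^6) s = 0.0800 ms; t_prop = 1000/200000 s = 5.0000 ms; subtotal = 5.0800 ms
Link 2: t_trans = 4000/(10*10^6) s = 0.4000 ms; t_prop = 400/200000 s = 2.0000 ms; subtotal = 2.4000 ms
End-to-end = 5.0800 + 2.4000 = 7.4800 ms -> 7.480 ms (3 dp)

7.480


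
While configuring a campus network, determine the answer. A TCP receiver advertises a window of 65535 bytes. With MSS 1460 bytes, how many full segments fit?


Given: RWND = 65535 bytes, MSS = 1460 bytes
Full segments = floor(RWND / MSS)
Full segments = floor(65535 / 1460)
Full segments = floor(44.887) = 44

44


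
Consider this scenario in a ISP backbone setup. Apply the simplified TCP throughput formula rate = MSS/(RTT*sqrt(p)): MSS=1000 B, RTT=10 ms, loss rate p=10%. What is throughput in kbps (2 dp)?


Given: MSS = 1000 bytes, RTT = 10 ms, loss = 10%
RTT in seconds = 10 / 1000 = 0.01
Loss rate = 10% = 0.1
sqrt(loss) = sqrt(0.1) = 0.316227766017
Throughput (bytes/s) = 1000 / (0.01 * 0.316227766017) = 316227.7660
Throughput (kbps) = 316227.7660 * 8 / 1000 = 2529.822128 -> 2529.82 kbps (2 dp)

2529.82


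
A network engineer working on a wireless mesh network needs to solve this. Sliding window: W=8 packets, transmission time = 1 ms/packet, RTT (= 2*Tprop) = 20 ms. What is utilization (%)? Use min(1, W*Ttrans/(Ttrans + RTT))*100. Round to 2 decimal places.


Given: W = 8, Ttrans = 1 ms, RTT = 20 ms (= 2 * Tprop, Tprop = 10 ms)
Cycle time = Ttrans + RTT = 1 + 20 = 21 ms (first packet sent until its ACK returns)
W * Ttrans = 8 * 1 = 8 ms of sending per cycle
W * Ttrans / (Ttrans + RTT) = 8 / 21 = 0.380952
U = min(1, 0.380952) = 0.380952
U% = 38.10%

38.10


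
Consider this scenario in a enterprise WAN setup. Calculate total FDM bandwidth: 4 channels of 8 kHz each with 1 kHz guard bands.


Given: 4 channels, 8 kHz each, guard = 1 kHz
Channel bandwidth = 4 * 8 = 32 kHz
Guard bands = 3 gaps * 1 kHz = 3 kHz
Total = 32 + 3 = 35 kHz

35


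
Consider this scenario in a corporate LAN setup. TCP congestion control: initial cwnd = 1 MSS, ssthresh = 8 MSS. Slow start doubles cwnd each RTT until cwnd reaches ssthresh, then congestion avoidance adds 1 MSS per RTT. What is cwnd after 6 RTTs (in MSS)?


RTT 0: cwnd = 1 MSS (initial)
RTT 1: cwnd = 2 MSS (slow start, doubled)
RTT 2: cwnd = 4 MSS (slow start, doubled)
RTT 3: cwnd = 8 MSS (slow start, doubled)
RTT 4: cwnd = 9 MSS (congestion avoidance, +1)
RTT 5: cwnd = 10 MSS (congestion avoidance, +1)
RTT 6: cwnd = 11 MSS (congestion avoidance, +1)

11


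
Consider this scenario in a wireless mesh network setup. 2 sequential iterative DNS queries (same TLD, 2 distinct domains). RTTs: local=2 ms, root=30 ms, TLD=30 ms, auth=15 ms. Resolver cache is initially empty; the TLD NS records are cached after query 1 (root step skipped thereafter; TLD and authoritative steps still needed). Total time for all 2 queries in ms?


Lookup 1 (cold cache): local + root + TLD + auth = 2 + 30 + 30 + 15 = 77 ms
Lookups 2..2 (TLD NS cached -> skip root; new domain -> still ask TLD and auth): local + TLD + auth = 2 + 30 + 15 = 47 ms each
Remaining 1 lookups: 1 * 47 = 47 ms
Total = 77 + 47 = 124 ms

124


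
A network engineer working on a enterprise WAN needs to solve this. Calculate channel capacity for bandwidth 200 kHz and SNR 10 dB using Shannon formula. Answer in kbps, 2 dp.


Given: B = 200 kHz, SNR = 10 dB
SNR linear = 10^(10/10) = 10
1 + SNR = 11
log2(11) = 3.4594316186
C = 200 * 1000 * 3.4594316186 = 691886.3237 bps
C = 691.886324 kbps -> 691.89 kbps (2 dp)

691.89


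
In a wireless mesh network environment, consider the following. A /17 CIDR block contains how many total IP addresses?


Given: CIDR prefix /17
Host bits = 32 - 17 = 15
Total addresses = 2^15 = 32768

32768


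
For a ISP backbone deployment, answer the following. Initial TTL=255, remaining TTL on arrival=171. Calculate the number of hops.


Given: initial TTL = 255, received TTL = 171
Hops = initial TTL - received TTL
Hops = 255 - 171 = 84

84


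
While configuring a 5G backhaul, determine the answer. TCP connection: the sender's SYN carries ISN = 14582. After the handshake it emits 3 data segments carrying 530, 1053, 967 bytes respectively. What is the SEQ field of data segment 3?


The SYN occupies sequence number ISN = 14582, so the first data byte is ISN + 1 = 14583.
SEQ of data segment i = (ISN + 1) + sum of payload sizes of segments 1..i-1.
Segment 1: SEQ = 14583, payload = 530 bytes
Segment 2: SEQ = 15113, payload = 1053 bytes
Segment 3: SEQ = 16166, payload = 967 bytes
SEQ of segment 3 = 14583 + 530 + 1053 = 16166

16166


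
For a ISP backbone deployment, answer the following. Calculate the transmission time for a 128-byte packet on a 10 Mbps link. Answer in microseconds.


Given: packet = 128 bytes, bandwidth = 10 Mbps
Packet in bits = 128 * 8 = 1024 bits
Bandwidth = 10 * 10^6 = 10000000 bps
Time = 1024 / 10000000 seconds
Time in us = 1024 * 10^6 / 10000000 = 102.4

102.4


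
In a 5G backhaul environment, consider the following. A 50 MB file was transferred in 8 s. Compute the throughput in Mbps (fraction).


Given: file = 50 MB, time = 8 s
File in Mb = 50 * 8 = 400 Mb
Throughput = 400 / 8 Mbps
Throughput = 50 Mbps

50


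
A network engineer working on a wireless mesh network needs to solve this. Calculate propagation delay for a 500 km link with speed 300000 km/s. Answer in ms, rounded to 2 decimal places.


Given: distance = 500 km, speed = 300000 km/s
Delay = distance / speed = 500 / 300000 seconds
Delay in ms = 500 * 1000 / 300000
Delay = 1.6667 ms
Rounded to 2 dp = 1.67 ms

1.67


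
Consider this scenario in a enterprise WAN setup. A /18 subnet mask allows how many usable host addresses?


Given: subnet mask /18
Host bits = 32 - 18 = 14
Total addresses = 2^14 = 16384
Usable hosts = 16384 - 2 (network + broadcast) = 16382

16382


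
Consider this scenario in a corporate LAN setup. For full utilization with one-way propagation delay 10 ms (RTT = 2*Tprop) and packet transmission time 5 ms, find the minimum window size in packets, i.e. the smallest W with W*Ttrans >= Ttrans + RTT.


Given: Ttrans = 5 ms, RTT = 20 ms (= 2 * Tprop, Tprop = 10 ms)
Time until first ACK returns = Ttrans + RTT = 5 + 20 = 25 ms
Need W * Ttrans >= Ttrans + RTT  ->  W >= (Ttrans + RTT) / Ttrans
(Ttrans + RTT) / Ttrans = 25 / 5 = 5
W_min = ceil(5) = 5

5


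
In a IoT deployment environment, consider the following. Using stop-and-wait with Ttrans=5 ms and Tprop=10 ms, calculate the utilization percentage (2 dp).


Given: Ttrans = 5 ms, Tprop = 10 ms
RTT = 2 * Tprop = 2 * 10 = 20 ms
U = Ttrans / (Ttrans + RTT)
U = 5 / (5 + 20)
U = 5 / 25 = 0.2
U% = 20.00%

20.00


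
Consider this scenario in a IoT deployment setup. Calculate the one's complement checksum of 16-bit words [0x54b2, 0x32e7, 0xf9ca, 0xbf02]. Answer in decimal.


Given words: [0x54b2, 0x32e7, 0xf9ca, 0xbf02]
Step 1: Sum all words
Raw sum = 21682 + 13031 + 63946 + 48898 = 147557
Step 2: Fold carry: (16485 + 2) = 16487
One's complement = ~16487 & 0xFFFF = 49048

49048


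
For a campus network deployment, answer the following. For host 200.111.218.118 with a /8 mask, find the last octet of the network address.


Given: IP = 200.111.218.118, prefix = /8
Subnet mask = 255.0.0.0
Last octet of IP: 118
Last octet of mask: 0
Network last octet = 118 AND 0 = 0

0


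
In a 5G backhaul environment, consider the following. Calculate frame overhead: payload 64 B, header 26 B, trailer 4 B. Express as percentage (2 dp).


Given: payload = 64 B, header = 26 B, trailer = 4 B
Overhead bytes = header + trailer = 26 + 4 = 30
Total frame = payload + overhead = 64 + 30 = 94
Overhead % = 30 / 94 * 100 = 31.9149% -> 31.91% (2 dp)

31.91


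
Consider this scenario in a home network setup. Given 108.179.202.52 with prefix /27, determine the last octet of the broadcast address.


Given: IP = 108.179.202.52, prefix = /27
Host bits = 32 - 27 = 5
Network last octet = 52 AND mask = 32
Host part size = 2^5 - 1 = 31
Broadcast last octet = 32 OR 31 = 63

63


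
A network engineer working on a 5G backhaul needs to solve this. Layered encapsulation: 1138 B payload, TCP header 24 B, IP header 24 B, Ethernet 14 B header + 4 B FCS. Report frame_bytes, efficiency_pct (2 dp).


TCP segment = 1138 + 24 = 1162 B
IP packet = 1162 + 24 = 1186 B
Ethernet frame = 1186 + 14 + 4 = 1204 B
Efficiency = app / frame = 1138 / 1204 = 0.945183 = 94.5183% -> 94.52% (2 dp)

1204, 94.52


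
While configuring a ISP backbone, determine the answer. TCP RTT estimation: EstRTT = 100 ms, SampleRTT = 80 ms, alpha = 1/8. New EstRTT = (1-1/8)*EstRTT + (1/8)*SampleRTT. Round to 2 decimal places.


Given: EstRTT = 100 ms, SampleRTT = 80 ms, alpha = 1/8
New EstRTT = (1 - alpha) * EstRTT + alpha * SampleRTT
(7/8) * 100 = 87.5
(1/8) * 80 = 10
New EstRTT = 87.5 + 10 = 97.5 ms -> 97.50 ms (2 dp)

97.50


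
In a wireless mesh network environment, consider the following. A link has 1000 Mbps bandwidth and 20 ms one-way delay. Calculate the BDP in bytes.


Given: bandwidth = 1000 Mbps, delay = 20 ms
BDP in bits = 1000 * 10^6 * 20 / 1000
BDP in bits = 20000000
BDP in bytes = 20000000 / 8 = 2500000

2500000


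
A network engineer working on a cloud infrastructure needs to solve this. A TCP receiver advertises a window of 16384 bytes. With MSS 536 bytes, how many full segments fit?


Given: RWND = 16384 bytes, MSS = 536 bytes
Full segments = floor(RWND / MSS)
Full segments = floor(16384 / 536)
Full segments = floor(30.5672) = 30

30


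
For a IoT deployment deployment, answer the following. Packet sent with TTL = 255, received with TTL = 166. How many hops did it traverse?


Given: initial TTL = 255, received TTL = 166
Hops = initial TTL - received TTL
Hops = 255 - 166 = 89

89


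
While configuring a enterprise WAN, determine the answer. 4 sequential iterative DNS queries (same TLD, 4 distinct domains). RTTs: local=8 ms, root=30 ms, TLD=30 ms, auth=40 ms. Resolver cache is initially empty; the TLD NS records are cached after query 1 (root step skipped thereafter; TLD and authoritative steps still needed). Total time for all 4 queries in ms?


Lookup 1 (cold cache): local + root + TLD + auth = 8 + 30 + 30 + 40 = 108 ms
Lookups 2..4 (TLD NS cached -> skip root; new domain -> still ask TLD and auth): local + TLD + auth = 8 + 30 + 40 = 78 ms each
Remaining 3 lookups: 3 * 78 = 234 ms
Total = 108 + 234 = 342 ms

342


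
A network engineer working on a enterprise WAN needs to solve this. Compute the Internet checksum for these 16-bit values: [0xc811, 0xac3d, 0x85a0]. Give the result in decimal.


Given words: [0xc811, 0xac3d, 0x85a0]
Step 1: Sum all words
Raw sum = 51217 + 44093 + 34208 = 129518
Step 2: Fold carry: (63982 + 1) = 63983
One's complement = ~63983 & 0xFFFF = 1552

1552


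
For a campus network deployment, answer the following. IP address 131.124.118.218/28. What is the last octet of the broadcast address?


Given: IP = 131.124.118.218, prefix = /28
Host bits = 32 - 28 = 4
Network last octet = 218 AND mask = 208
Host part size = 2^4 - 1 = 15
Broadcast last octet = 208 OR 15 = 223

223


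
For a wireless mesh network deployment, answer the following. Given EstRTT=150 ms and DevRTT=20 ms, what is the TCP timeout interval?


Given: EstRTT = 150 ms, DevRTT = 20 ms
Timeout = EstRTT + 4 * DevRTT
4 * DevRTT = 4 * 20 = 80
Timeout = 150 + 80 = 230 ms

230


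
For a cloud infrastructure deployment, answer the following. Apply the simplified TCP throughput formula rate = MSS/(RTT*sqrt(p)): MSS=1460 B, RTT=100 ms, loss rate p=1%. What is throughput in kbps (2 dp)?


Given: MSS = 1460 bytes, RTT = 100 ms, loss = 1%
RTT in seconds = 100 / 1000 = 0.1
Loss rate = 1% = 0.01
sqrt(loss) = sqrt(0.01) = 0.1
Throughput (bytes/s) = 1460 / (0.1 * 0.1) = 146000.0000
Throughput (kbps) = 146000.0000 * 8 / 1000 = 1168.000000 -> 1168.00 kbps (2 dp)

1168.00


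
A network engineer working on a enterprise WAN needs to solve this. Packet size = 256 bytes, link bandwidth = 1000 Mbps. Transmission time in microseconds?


Given: packet = 256 bytes, bandwidth = 1000 Mbps
Packet in bits = 256 * 8 = 2048 bits
Bandwidth = 1000 * 10^6 = 1000000000 bps
Time = 2048 / 1000000000 seconds
Time in us = 2048 * 10^6 / 1000000000 = 2.048

2.048


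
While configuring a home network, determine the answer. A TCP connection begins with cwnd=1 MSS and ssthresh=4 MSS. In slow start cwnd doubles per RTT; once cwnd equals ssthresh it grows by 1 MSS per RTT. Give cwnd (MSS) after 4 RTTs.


RTT 0: cwnd = 1 MSS (initial)
RTT 1: cwnd = 2 MSS (slow start, doubled)
RTT 2: cwnd = 4 MSS (slow start, doubled)
RTT 3: cwnd = 5 MSS (congestion avoidance, +1)
RTT 4: cwnd = 6 MSS (congestion avoidance, +1)

6


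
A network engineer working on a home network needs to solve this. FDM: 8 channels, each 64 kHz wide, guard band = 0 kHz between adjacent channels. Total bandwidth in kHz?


Given: 8 channels, 64 kHz each, guard = 0 kHz
Channel bandwidth = 8 * 64 = 512 kHz
Guard bands = 7 gaps * 0 kHz = 0 kHz
Total = 512 + 0 = 512 kHz

512


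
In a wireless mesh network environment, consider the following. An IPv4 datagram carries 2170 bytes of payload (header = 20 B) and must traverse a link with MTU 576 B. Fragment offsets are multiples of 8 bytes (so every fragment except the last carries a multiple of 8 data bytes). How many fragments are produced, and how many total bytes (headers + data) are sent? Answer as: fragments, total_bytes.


Max data per non-final fragment = floor((MTU - header)/8)*8 = floor((576 - 20)/8)*8 = floor(556/8)*8 = 552 B
Final fragment needs no 8-byte alignment: it can carry up to MTU - header = 556 B
Non-final fragments needed = ceil((payload - 556) / 552) = ceil(1614/552) = ceil(2.9239) = 3
Number of fragments = 3 + 1 = 4
Fragment sizes (data): 3 * 552 B + 514 B (last, 514 <= 556 OK)
Total bytes sent = payload + n_frags * header = 2170 + 4*20 = 2170 + 80 = 2250 B

4, 2250


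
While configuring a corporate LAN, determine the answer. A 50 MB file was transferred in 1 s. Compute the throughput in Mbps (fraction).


Given: file = 50 MB, time = 1 s
File in Mb = 50 * 8 = 400 Mb
Throughput = 400 / 1 Mbps
Throughput = 400 Mbps

400


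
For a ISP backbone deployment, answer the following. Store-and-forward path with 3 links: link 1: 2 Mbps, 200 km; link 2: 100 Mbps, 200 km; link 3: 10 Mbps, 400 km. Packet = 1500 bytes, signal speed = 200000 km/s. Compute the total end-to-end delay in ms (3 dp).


Packet = 1500 bytes = 12000 bits. Store-and-forward: sum (t_trans + t_prop) per link.
Link 1: t_trans = 12000/(2*10^6) s = 6.0000 ms; t_prop = 200/200000 s = 1.0000 ms; subtotal = 7.0000 ms
Link 2: t_trans = 12000/(100*10^6) s = 0.1200 ms; t_prop = 200/200000 s = 1.0000 ms; subtotal = 1.1200 ms
Link 3: t_trans = 12000/(10*10^6) s = 1.2000 ms; t_prop = 400/200000 s = 2.0000 ms; subtotal = 3.2000 ms
End-to-end = 7.0000 + 1.1200 + 3.2000 = 11.3200 ms -> 11.320 ms (3 dp)

11.320


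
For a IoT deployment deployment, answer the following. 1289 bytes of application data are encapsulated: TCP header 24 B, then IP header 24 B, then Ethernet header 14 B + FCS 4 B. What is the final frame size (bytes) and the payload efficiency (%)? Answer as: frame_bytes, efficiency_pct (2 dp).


TCP segment = 1289 + 24 = 1313 B
IP packet = 1313 + 24 = 1337 B
Ethernet frame = 1337 + 14 + 4 = 1355 B
Efficiency = app / frame = 1289 / 1355 = 0.951292 = 95.1292% -> 95.13% (2 dp)

1355, 95.13


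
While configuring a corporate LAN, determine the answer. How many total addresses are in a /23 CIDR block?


Given: CIDR prefix /23
Host bits = 32 - 23 = 9
Total addresses = 2^9 = 512

512


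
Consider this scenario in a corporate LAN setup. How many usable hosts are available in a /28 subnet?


Given: subnet mask /28
Host bits = 32 - 28 = 4
Total addresses = 2^4 = 16
Usable hosts = 16 - 2 (network + broadcast) = 14

14


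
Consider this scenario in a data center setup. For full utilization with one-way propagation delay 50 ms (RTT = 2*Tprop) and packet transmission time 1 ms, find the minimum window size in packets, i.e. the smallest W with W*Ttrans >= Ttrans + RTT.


Given: Ttrans = 1 ms, RTT = 100 ms (= 2 * Tprop, Tprop = 50 ms)
Time until first ACK returns = Ttrans + RTT = 1 + 100 = 101 ms
Need W * Ttrans >= Ttrans + RTT  ->  W >= (Ttrans + RTT) / Ttrans
(Ttrans + RTT) / Ttrans = 101 / 1 = 101
W_min = ceil(101) = 101

101


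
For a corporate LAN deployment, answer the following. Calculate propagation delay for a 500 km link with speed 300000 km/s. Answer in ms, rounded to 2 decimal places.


Given: distance = 500 km, speed = 300000 km/s
Delay = distance / speed = 500 / 300000 seconds
Delay in ms = 500 * 1000 / 300000
Delay = 1.6667 ms
Rounded to 2 dp = 1.67 ms

1.67


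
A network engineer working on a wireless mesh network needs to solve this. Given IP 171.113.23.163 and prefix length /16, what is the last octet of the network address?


Given: IP = 171.113.23.163, prefix = /16
Subnet mask = 255.255.0.0
Last octet of IP: 163
Last octet of mask: 0
Network last octet = 163 AND 0 = 0

0


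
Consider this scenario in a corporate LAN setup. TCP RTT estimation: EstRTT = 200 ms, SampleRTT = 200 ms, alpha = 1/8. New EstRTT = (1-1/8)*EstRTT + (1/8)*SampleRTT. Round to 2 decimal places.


Given: EstRTT = 200 ms, SampleRTT = 200 ms, alpha = 1/8
New EstRTT = (1 - alpha) * EstRTT + alpha * SampleRTT
(7/8) * 200 = 175
(1/8) * 200 = 25
New EstRTT = 175 + 25 = 200 ms -> 200.00 ms (2 dp)

200.00


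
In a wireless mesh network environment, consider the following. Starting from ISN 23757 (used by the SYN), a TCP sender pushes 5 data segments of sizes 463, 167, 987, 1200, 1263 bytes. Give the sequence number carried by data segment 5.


The SYN occupies sequence number ISN = 23757, so the first data byte is ISN + 1 = 23758.
SEQ of data segment i = (ISN + 1) + sum of payload sizes of segments 1..i-1.
Segment 1: SEQ = 23758, payload = 463 bytes
Segment 2: SEQ = 24221, payload = 167 bytes
Segment 3: SEQ = 24388, payload = 987 bytes
Segment 4: SEQ = 25375, payload = 1200 bytes
Segment 5: SEQ = 26575, payload = 1263 bytes
SEQ of segment 5 = 23758 + 463 + 167 + 987 + 1200 = 26575

26575


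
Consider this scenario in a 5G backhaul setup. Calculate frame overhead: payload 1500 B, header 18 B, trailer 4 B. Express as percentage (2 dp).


Given: payload = 1500 B, header = 18 B, trailer = 4 B
Overhead bytes = header + trailer = 18 + 4 = 22
Total frame = payload + overhead = 1500 + 22 = 1522
Overhead % = 22 / 1522 * 100 = 1.4455% -> 1.45% (2 dp)

1.45


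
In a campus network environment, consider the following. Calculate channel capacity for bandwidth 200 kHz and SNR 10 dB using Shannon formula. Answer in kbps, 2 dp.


Given: B = 200 kHz, SNR = 10 dB
SNR linear = 10^(10/10) = 10
1 + SNR = 11
log2(11) = 3.4594316186
C = 200 * 1000 * 3.4594316186 = 691886.3237 bps
C = 691.886324 kbps -> 691.89 kbps (2 dp)

691.89


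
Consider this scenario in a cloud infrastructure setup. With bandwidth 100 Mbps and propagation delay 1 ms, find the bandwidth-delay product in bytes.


Given: bandwidth = 100 Mbps, delay = 1 ms
BDP in bits = 100 * 10^6 * 1 / 1000
BDP in bits = 100000
BDP in bytes = 100000 / 8 = 12500

12500


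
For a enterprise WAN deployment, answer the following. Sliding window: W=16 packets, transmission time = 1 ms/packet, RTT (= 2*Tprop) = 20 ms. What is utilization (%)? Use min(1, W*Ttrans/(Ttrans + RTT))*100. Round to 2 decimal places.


Given: W = 16, Ttrans = 1 ms, RTT = 20 ms (= 2 * Tprop, Tprop = 10 ms)
Cycle time = Ttrans + RTT = 1 + 20 = 21 ms (first packet sent until its ACK returns)
W * Ttrans = 16 * 1 = 16 ms of sending per cycle
W * Ttrans / (Ttrans + RTT) = 16 / 21 = 0.761905
U = min(1, 0.761905) = 0.761905
U% = 76.19%

76.19


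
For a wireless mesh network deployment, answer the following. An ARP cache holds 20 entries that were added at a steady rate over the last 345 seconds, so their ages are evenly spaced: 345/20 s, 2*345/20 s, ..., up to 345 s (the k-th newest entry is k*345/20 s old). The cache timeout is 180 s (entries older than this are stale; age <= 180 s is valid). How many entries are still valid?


Ages are k * 345/20 s for k = 1..20 (spacing = 17.2500 s).
Entry k is valid iff k * 345/20 <= 180 iff k <= 20 * 180 / 345 = 10.4348
n_valid = floor(10.4348) = 10
(n_stale = 20 - 10 = 10)

10


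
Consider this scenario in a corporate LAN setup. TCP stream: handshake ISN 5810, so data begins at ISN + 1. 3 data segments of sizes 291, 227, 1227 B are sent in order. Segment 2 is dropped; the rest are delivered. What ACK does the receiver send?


SYN uses sequence number 5810; first data byte = ISN + 1 = 5811.
Segment 1: SEQ = 5811, len = 291 B, covers [5811, 6101]
Segment 2: SEQ = 6102, len = 227 B, covers [6102, 6328] [LOST]
Segment 3: SEQ = 6329, len = 1227 B, covers [6329, 7555]
In-order data received: bytes [5811, 6101] (segments 1..1).
Segment 2 missing -> gap begins at byte 6102; later segments buffered out of order.
Cumulative ACK = next expected in-order byte = 5811 + 291 = 6102

6102


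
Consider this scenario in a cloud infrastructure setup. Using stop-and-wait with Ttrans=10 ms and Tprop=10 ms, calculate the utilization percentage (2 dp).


Given: Ttrans = 10 ms, Tprop = 10 ms
RTT = 2 * Tprop = 2 * 10 = 20 ms
U = Ttrans / (Ttrans + RTT)
U = 10 / (10 + 20)
U = 10 / 30 = 0.333333
U% = 33.33%

33.33


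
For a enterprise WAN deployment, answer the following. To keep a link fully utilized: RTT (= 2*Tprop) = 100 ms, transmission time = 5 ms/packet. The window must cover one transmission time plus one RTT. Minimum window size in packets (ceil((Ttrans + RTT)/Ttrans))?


Given: Ttrans = 5 ms, RTT = 100 ms (= 2 * Tprop, Tprop = 50 ms)
Time until first ACK returns = Ttrans + RTT = 5 + 100 = 105 ms
Need W * Ttrans >= Ttrans + RTT  ->  W >= (Ttrans + RTT) / Ttrans
(Ttrans + RTT) / Ttrans = 105 / 5 = 21
W_min = ceil(21) = 21

21


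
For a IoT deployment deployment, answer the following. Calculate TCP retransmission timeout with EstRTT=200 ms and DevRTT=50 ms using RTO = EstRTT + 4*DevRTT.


Given: EstRTT = 200 ms, DevRTT = 50 ms
Timeout = EstRTT + 4 * DevRTT
4 * DevRTT = 4 * 50 = 200
Timeout = 200 + 200 = 400 ms

400


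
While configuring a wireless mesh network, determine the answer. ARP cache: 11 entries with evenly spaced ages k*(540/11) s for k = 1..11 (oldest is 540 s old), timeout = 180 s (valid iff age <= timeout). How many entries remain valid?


Ages are k * 540/11 s for k = 1..11 (spacing = 49.0909 s).
Entry k is valid iff k * 540/11 <= 180 iff k <= 11 * 180 / 540 = 3.6667
n_valid = floor(3.6667) = 3
(n_stale = 11 - 3 = 8)

3


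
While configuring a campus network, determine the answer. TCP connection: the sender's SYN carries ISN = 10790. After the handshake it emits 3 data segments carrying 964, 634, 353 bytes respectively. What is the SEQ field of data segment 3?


The SYN occupies sequence number ISN = 10790, so the first data byte is ISN + 1 = 10791.
SEQ of data segment i = (ISN + 1) + sum of payload sizes of segments 1..i-1.
Segment 1: SEQ = 10791, payload = 964 bytes
Segment 2: SEQ = 11755, payload = 634 bytes
Segment 3: SEQ = 12389, payload = 353 bytes
SEQ of segment 3 = 10791 + 964 + 634 = 12389

12389


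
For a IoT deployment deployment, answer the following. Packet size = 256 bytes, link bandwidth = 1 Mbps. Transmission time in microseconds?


Given: packet = 256 bytes, bandwidth = 1 Mbps
Packet in bits = 256 * 8 = 2048 bits
Bandwidth = 1 * 10^6 = 1000000 bps
Time = 2048 / 1000000 seconds
Time in us = 2048 * 10^6 / 1000000 = 2048

2048


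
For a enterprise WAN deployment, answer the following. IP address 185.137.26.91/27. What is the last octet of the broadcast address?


Given: IP = 185.137.26.91, prefix = /27
Host bits = 32 - 27 = 5
Network last octet = 91 AND mask = 64
Host part size = 2^5 - 1 = 31
Broadcast last octet = 64 OR 31 = 95

95


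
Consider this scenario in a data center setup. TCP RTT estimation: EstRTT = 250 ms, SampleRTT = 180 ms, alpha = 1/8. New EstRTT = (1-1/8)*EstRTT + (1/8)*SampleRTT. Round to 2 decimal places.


Given: EstRTT = 250 ms, SampleRTT = 180 ms, alpha = 1/8
New EstRTT = (1 - alpha) * EstRTT + alpha * SampleRTT
(7/8) * 250 = 218.75
(1/8) * 180 = 22.5
New EstRTT = 218.75 + 22.5 = 241.25 ms -> 241.25 ms (2 dp)

241.25


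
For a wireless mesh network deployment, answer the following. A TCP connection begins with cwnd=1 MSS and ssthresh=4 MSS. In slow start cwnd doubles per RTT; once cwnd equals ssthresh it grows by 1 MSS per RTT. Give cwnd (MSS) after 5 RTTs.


RTT 0: cwnd = 1 MSS (initial)
RTT 1: cwnd = 2 MSS (slow start, doubled)
RTT 2: cwnd = 4 MSS (slow start, doubled)
RTT 3: cwnd = 5 MSS (congestion avoidance, +1)
RTT 4: cwnd = 6 MSS (congestion avoidance, +1)
RTT 5: cwnd = 7 MSS (congestion avoidance, +1)

7


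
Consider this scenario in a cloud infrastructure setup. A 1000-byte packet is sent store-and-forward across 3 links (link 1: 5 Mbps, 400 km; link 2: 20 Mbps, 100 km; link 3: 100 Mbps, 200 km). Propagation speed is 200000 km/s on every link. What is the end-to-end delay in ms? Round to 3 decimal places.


Packet = 1000 bytes = 8000 bits. Store-and-forward: sum (t_trans + t_prop) per link.
Link 1: t_trans = 8000/(5*10^6) s = 1.6000 ms; t_prop = 400/200000 s = 2.0000 ms; subtotal = 3.6000 ms
Link 2: t_trans = 8000/(20*10^6) s = 0.4000 ms; t_prop = 100/200000 s = 0.5000 ms; subtotal = 0.9000 ms
Link 3: t_trans = 8000/(100*10^6) s = 0.0800 ms; t_prop = 200/200000 s = 1.0000 ms; subtotal = 1.0800 ms
End-to-end = 3.6000 + 0.9000 + 1.0800 = 5.5800 ms -> 5.580 ms (3 dp)

5.580


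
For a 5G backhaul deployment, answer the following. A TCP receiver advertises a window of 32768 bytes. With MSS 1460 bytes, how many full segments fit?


Given: RWND = 32768 bytes, MSS = 1460 bytes
Full segments = floor(RWND / MSS)
Full segments = floor(32768 / 1460)
Full segments = floor(22.4438) = 22

22


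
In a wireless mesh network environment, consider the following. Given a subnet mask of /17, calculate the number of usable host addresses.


Given: subnet mask /17
Host bits = 32 - 17 = 15
Total addresses = 2^15 = 32768
Usable hosts = 32768 - 2 (network + broadcast) = 32766

32766


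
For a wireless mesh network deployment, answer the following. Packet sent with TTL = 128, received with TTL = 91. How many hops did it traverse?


Given: initial TTL = 128, received TTL = 91
Hops = initial TTL - received TTL
Hops = 128 - 91 = 37

37


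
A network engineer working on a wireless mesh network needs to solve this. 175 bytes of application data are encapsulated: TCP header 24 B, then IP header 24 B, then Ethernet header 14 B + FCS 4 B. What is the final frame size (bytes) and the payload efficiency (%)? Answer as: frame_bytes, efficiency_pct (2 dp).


TCP segment = 175 + 24 = 199 B
IP packet = 199 + 24 = 223 B
Ethernet frame = 223 + 14 + 4 = 241 B
Efficiency = app / frame = 175 / 241 = 0.726141 = 72.6141% -> 72.61% (2 dp)

241, 72.61


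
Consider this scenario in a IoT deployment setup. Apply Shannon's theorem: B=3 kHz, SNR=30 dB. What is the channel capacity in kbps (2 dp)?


Given: B = 3 kHz, SNR = 30 dB
SNR linear = 10^(30/10) = 1000
1 + SNR = 1001
log2(1001) = 9.9672262588
C = 3 * 1000 * 9.9672262588 = 29901.6788 bps
C = 29.901679 kbps -> 29.90 kbps (2 dp)

29.90


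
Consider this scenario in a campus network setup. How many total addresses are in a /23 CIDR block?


Given: CIDR prefix /23
Host bits = 32 - 23 = 9
Total addresses = 2^9 = 512

512


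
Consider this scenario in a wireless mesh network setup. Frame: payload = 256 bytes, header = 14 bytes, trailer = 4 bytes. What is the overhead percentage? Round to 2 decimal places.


Given: payload = 256 B, header = 14 B, trailer = 4 B
Overhead bytes = header + trailer = 14 + 4 = 18
Total frame = payload + overhead = 256 + 18 = 274
Overhead % = 18 / 274 * 100 = 6.5693% -> 6.57% (2 dp)

6.57


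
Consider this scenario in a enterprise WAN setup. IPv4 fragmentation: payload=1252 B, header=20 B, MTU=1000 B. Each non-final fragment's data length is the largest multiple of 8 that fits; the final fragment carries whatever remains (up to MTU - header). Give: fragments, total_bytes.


Max data per non-final fragment = floor((MTU - header)/8)*8 = floor((1000 - 20)/8)*8 = floor(980/8)*8 = 976 B
Final fragment needs no 8-byte alignment: it can carry up to MTU - header = 980 B
Non-final fragments needed = ceil((payload - 980) / 976) = ceil(272/976) = ceil(0.2787) = 1
Number of fragments = 1 + 1 = 2
Fragment sizes (data): 1 * 976 B + 276 B (last, 276 <= 980 OK)
Total bytes sent = payload + n_frags * header = 1252 + 2*20 = 1252 + 40 = 1292 B

2, 1292


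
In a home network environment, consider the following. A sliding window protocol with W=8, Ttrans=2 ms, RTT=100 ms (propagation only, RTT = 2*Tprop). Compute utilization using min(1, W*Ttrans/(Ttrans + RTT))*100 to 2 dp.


Given: W = 8, Ttrans = 2 ms, RTT = 100 ms (= 2 * Tprop, Tprop = 50 ms)
Cycle time = Ttrans + RTT = 2 + 100 = 102 ms (first packet sent until its ACK returns)
W * Ttrans = 8 * 2 = 16 ms of sending per cycle
W * Ttrans / (Ttrans + RTT) = 16 / 102 = 0.156863
U = min(1, 0.156863) = 0.156863
U% = 15.69%

15.69


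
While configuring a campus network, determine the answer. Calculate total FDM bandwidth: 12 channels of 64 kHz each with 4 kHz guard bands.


Given: 12 channels, 64 kHz each, guard = 4 kHz
Channel bandwidth = 12 * 64 = 768 kHz
Guard bands = 11 gaps * 4 kHz = 44 kHz
Total = 768 + 44 = 812 kHz

812


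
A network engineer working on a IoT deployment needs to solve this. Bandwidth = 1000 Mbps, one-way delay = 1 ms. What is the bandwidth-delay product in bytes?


Given: bandwidth = 1000 Mbps, delay = 1 ms
BDP in bits = 1000 * 10^6 * 1 / 1000
BDP in bits = 1000000
BDP in bytes = 1000000 / 8 = 125000

125000


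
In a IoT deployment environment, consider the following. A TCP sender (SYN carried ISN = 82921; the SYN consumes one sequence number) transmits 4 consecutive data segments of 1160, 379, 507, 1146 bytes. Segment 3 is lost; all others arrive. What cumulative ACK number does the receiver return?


SYN uses sequence number 82921; first data byte = ISN + 1 = 82922.
Segment 1: SEQ = 82922, len = 1160 B, covers [82922, 84081]
Segment 2: SEQ = 84082, len = 379 B, covers [84082, 84460]
Segment 3: SEQ = 84461, len = 507 B, covers [84461, 84967] [LOST]
Segment 4: SEQ = 84968, len = 1146 B, covers [84968, 86113]
In-order data received: bytes [82922, 84460] (segments 1..2).
Segment 3 missing -> gap begins at byte 84461; later segments buffered out of order.
Cumulative ACK = next expected in-order byte = 82922 + 1160 + 379 = 84461

84461


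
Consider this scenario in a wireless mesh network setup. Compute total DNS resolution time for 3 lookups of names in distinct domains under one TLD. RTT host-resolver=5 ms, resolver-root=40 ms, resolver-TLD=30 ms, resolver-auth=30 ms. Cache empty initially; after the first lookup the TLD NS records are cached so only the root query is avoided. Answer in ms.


Lookup 1 (cold cache): local + root + TLD + auth = 5 + 40 + 30 + 30 = 105 ms
Lookups 2..3 (TLD NS cached -> skip root; new domain -> still ask TLD and auth): local + TLD + auth = 5 + 30 + 30 = 65 ms each
Remaining 2 lookups: 2 * 65 = 130 ms
Total = 105 + 130 = 235 ms

235


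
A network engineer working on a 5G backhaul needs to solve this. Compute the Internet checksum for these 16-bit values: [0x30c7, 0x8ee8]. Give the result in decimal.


Given words: [0x30c7, 0x8ee8]
Step 1: Sum all words
Raw sum = 12487 + 36584 = 49071
One's complement = ~49071 & 0xFFFF = 16464

16464


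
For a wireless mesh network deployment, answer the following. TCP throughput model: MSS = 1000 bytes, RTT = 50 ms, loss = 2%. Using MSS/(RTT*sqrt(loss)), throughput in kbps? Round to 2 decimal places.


Given: MSS = 1000 bytes, RTT = 50 ms, loss = 2%
RTT in seconds = 50 / 1000 = 0.05
Loss rate = 2% = 0.02
sqrt(loss) = sqrt(0.02) = 0.141421356237
Throughput (bytes/s) = 1000 / (0.05 * 0.141421356237) = 141421.3562
Throughput (kbps) = 141421.3562 * 8 / 1000 = 1131.370850 -> 1131.37 kbps (2 dp)

1131.37


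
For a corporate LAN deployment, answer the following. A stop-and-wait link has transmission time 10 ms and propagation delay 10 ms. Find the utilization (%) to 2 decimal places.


Given: Ttrans = 10 ms, Tprop = 10 ms
RTT = 2 * Tprop = 2 * 10 = 20 ms
U = Ttrans / (Ttrans + RTT)
U = 10 / (10 + 20)
U = 10 / 30 = 0.333333
U% = 33.33%

33.33


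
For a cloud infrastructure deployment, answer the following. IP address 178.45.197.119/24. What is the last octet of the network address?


Given: IP = 178.45.197.119, prefix = /24
Subnet mask = 255.255.255.0
Last octet of IP: 119
Last octet of mask: 0
Network last octet = 119 AND 0 = 0

0


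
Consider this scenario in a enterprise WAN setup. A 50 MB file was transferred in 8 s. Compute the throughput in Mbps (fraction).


Given: file = 50 MB, time = 8 s
File in Mb = 50 * 8 = 400 Mb
Throughput = 400 / 8 Mbps
Throughput = 50 Mbps

50


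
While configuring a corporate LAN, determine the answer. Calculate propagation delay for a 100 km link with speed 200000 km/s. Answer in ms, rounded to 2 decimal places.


Given: distance = 100 km, speed = 200000 km/s
Delay = distance / speed = 100 / 200000 seconds
Delay in ms = 100 * 1000 / 200000
Delay = 0.5000 ms
Rounded to 2 dp = 0.50 ms

0.50


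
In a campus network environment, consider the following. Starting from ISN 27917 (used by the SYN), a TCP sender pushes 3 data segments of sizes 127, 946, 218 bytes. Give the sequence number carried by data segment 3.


The SYN occupies sequence number ISN = 27917, so the first data byte is ISN + 1 = 27918.
SEQ of data segment i = (ISN + 1) + sum of payload sizes of segments 1..i-1.
Segment 1: SEQ = 27918, payload = 127 bytes
Segment 2: SEQ = 28045, payload = 946 bytes
Segment 3: SEQ = 28991, payload = 218 bytes
SEQ of segment 3 = 27918 + 127 + 946 = 28991

28991


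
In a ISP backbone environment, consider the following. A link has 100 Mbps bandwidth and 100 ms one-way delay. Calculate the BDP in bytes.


Given: bandwidth = 100 Mbps, delay = 100 ms
BDP in bits = 100 * 10^6 * 100 / 1000
BDP in bits = 10000000
BDP in bytes = 10000000 / 8 = 1250000

1250000


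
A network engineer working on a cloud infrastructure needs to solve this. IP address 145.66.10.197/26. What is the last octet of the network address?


Given: IP = 145.66.10.197, prefix = /26
Subnet mask = 255.255.255.192
Last octet of IP: 197
Last octet of mask: 192
Network last octet = 197 AND 192 = 192

192


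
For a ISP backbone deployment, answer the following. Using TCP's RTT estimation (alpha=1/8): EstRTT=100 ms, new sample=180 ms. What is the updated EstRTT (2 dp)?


Given: EstRTT = 100 ms, SampleRTT = 180 ms, alpha = 1/8
New EstRTT = (1 - alpha) * EstRTT + alpha * SampleRTT
(7/8) * 100 = 87.5
(1/8) * 180 = 22.5
New EstRTT = 87.5 + 22.5 = 110 ms -> 110.00 ms (2 dp)

110.00


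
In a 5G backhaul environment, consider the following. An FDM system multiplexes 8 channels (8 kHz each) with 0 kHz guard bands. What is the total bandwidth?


Given: 8 channels, 8 kHz each, guard = 0 kHz
Channel bandwidth = 8 * 8 = 64 kHz
Guard bands = 7 gaps * 0 kHz = 0 kHz
Total = 64 + 0 = 64 kHz

64


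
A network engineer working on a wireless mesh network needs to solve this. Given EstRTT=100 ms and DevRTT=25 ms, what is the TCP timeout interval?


Given: EstRTT = 100 ms, DevRTT = 25 ms
Timeout = EstRTT + 4 * DevRTT
4 * DevRTT = 4 * 25 = 100
Timeout = 100 + 100 = 200 ms

200


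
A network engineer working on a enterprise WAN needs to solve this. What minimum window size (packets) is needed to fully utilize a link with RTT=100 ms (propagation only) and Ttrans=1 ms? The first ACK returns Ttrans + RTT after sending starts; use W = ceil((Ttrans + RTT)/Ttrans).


Given: Ttrans = 1 ms, RTT = 100 ms (= 2 * Tprop, Tprop = 50 ms)
Time until first ACK returns = Ttrans + RTT = 1 + 100 = 101 ms
Need W * Ttrans >= Ttrans + RTT  ->  W >= (Ttrans + RTT) / Ttrans
(Ttrans + RTT) / Ttrans = 101 / 1 = 101
W_min = ceil(101) = 101

101
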